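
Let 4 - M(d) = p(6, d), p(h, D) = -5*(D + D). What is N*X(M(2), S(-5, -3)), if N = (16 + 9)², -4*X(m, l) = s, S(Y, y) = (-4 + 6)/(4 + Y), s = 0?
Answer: 0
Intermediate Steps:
p(h, D) = -10*D
M(d) = 4 + 10*d (M(d) = 4 - (-10)*d = 4 + 10*d)
S(Y, y) = 2/(4 + Y)
X(m, l) = 0 (X(m, l) = -¼*0 = 0)
N = 625 (N = 25² = 625)
N*X(M(2), S(-5, -3)) = 625*0 = 0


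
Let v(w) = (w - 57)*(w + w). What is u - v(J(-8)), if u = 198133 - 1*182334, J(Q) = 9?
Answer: 16663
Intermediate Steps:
u = 15799 (u = 198133 - 182334 = 15799)
v(w) = 2*w*(-57 + w) (v(w) = (-57 + w)*(2*w) = 2*w*(-57 + w))
u - v(J(-8)) = 15799 - 2*9*(-57 + 9) = 15799 - 2*9*(-48) = 15799 - 1*(-864) = 15799 + 864 = 16663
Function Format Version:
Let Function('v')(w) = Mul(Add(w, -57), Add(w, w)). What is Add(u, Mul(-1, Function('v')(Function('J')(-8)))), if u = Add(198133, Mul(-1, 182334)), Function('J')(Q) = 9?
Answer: 16663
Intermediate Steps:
u = 15799 (u = Add(198133, -182334) = 15799)
Function('v')(w) = Mul(2, w, Add(-57, w)) (Function('v')(w) = Mul(Add(-57, w), Mul(2, w)) = Mul(2, w, Add(-57, w)))
Add(u, Mul(-1, Function('v')(Function('J')(-8)))) = Add(15799, Mul(-1, Mul(2, 9, Add(-57, 9)))) = Add(15799, Mul(-1, Mul(2, 9, -48))) = Add(15799, Mul(-1, -864)) = Add(15799, 864) = 16663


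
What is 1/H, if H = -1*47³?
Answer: -1/103823 ≈ -9.6318e-6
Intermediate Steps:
H = -103823 (H = -1*103823 = -103823)
1/H = 1/(-103823) = -1/103823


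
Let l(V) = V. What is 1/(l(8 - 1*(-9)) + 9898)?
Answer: 1/9915 ≈ 0.00010086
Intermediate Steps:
1/(l(8 - 1*(-9)) + 9898) = 1/((8 - 1*(-9)) + 9898) = 1/((8 + 9) + 9898) = 1/(17 + 9898) = 1/9915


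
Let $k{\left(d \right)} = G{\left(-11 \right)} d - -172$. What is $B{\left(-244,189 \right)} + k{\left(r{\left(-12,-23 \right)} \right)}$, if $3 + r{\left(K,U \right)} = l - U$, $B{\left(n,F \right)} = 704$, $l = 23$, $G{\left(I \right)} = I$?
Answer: $403$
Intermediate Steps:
$r{\left(K,U \right)} = 20 - U$ ($r{\left(K,U \right)} = -3 - \left(-23 + U\right) = 20 - U$)
$k{\left(d \right)} = 172 - 11 d$ ($k{\left(d \right)} = - 11 d - -172 = - 11 d + 172 = 172 - 11 d$)
$B{\left(-244,189 \right)} + k{\left(r{\left(-12,-23 \right)} \right)} = 704 + \left(172 - 11 \left(20 - -23\right)\right) = 704 + \left(172 - 11 \left(20 + 23\right)\right) = 704 + \left(172 - 473\right) = 704 - 301 = 403$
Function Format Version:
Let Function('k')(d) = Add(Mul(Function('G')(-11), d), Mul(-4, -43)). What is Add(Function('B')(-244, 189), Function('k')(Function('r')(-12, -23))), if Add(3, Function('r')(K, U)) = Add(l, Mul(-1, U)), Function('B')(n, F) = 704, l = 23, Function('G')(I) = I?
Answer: 403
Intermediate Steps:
Function('r')(K, U) = Add(20, Mul(-1, U)) (Function('r')(K, U) = Add(-3, Add(23, Mul(-1, U))) = Add(20, Mul(-1, U)))
Function('k')(d) = Add(172, Mul(-11, d)) (Function('k')(d) = Add(Mul(-11, d), Mul(-4, -43)) = Add(Mul(-11, d), 172) = Add(172, Mul(-11, d)))
Add(Function('B')(-244, 189), Function('k')(Function('r')(-12, -23))) = Add(704, Add(172, Mul(-11, Add(20, Mul(-1, -23))))) = Add(704, Add(172, Mul(-11, Add(20, 23)))) = Add(704, Add(172, Mul(-11, 43))) = Add(704, Add(172, -473)) = Add(704, -301) = 403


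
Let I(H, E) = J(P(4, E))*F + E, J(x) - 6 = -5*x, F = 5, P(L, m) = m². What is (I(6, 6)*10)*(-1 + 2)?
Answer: -8640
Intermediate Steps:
J(x) = 6 - 5*x
I(H, E) = 30 + E - 25*E² (I(H, E) = (6 - 5*E²)*5 + E = (30 - 25*E²) + E = 30 + E - 25*E²)
(I(6, 6)*10)*(-1 + 2) = ((30 + 6 - 25*6²)*10)*(-1 + 2) = ((30 + 6 - 25*36)*10)*1 = ((30 + 6 - 900)*10)*1 = -864*10*1 = -8640*1 = -8640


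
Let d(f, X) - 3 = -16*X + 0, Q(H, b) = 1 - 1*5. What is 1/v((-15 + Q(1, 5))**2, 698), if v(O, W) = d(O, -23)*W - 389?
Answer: 1/258569 ≈ 3.8674e-6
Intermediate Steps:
Q(H, b) = -4 (Q(H, b) = 1 - 5 = -4)
d(f, X) = 3 - 16*X (d(f, X) = 3 + (-16*X + 0) = 3 - 16*X)
v(O, W) = -389 + 371*W (v(O, W) = (3 - 16*(-23))*W - 389 = (3 + 368)*W - 389 = 371*W - 389 = -389 + 371*W)
1/v((-15 + Q(1, 5))**2, 698) = 1/(-389 + 371*698) = 1/(-389 + 258958) = 1/258569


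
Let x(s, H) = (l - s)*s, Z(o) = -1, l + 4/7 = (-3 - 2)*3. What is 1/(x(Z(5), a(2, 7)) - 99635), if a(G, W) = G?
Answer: -7/697343 ≈ -1.0038e-5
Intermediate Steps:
l = -109/7 (l = -4/7 + (-3 - 2)*3 = -4/7 - 5*3 = -4/7 - 15 = -109/7 ≈ -15.571)
x(s, H) = s*(-109/7 - s) (x(s, H) = (-109/7 - s)*s = s*(-109/7 - s))
1/(x(Z(5), a(2, 7)) - 99635) = 1/(-⅐*(-1)*(109 + 7*(-1)) - 99635) = 1/(-⅐*(-1)*(109 - 7) - 99635) = 1/(-⅐*(-1)*102 - 99635) = 1/(102/7 - 99635) = 1/(-697343/7) = -7/697343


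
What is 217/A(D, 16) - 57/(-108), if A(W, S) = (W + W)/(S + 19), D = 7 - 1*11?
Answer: -68317/72 ≈ -948.85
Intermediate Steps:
D = -4 (D = 7 - 11 = -4)
A(W, S) = 2*W/(19 + S) (A(W, S) = (2*W)/(19 + S) = 2*W/(19 + S))
217/A(D, 16) - 57/(-108) = 217/((2*(-4)/(19 + 16))) - 57/(-108) = 217/((2*(-4)/35)) - 57*(-1/108) = 217/((2*(-4)*(1/35))) + 19/36 = 217/(-8/35) + 19/36 = 217*(-35/8) + 19/36 = -7595/8 + 19/36 = -68317/72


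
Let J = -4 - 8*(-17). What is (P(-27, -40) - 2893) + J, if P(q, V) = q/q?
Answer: -2760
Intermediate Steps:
P(q, V) = 1
J = 132 (J = -4 + 136 = 132)
(P(-27, -40) - 2893) + J = (1 - 2893) + 132 = -2892 + 132 = -2760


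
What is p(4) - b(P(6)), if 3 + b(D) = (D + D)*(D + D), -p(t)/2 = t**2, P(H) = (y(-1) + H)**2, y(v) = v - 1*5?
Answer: -29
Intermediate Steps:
y(v) = -5 + v (y(v) = v - 5 = -5 + v)
P(H) = (-6 + H)**2 (P(H) = ((-5 - 1) + H)**2 = (-6 + H)**2)
p(t) = -2*t**2
b(D) = -3 + 4*D**2 (b(D) = -3 + (D + D)*(D + D) = -3 + (2*D)*(2*D) = -3 + 4*D**2)
p(4) - b(P(6)) = -2*4**2 - (-3 + 4*((-6 + 6)**2)**2) = -2*16 - (-3 + 4*(0**2)**2) = -32 - (-3 + 4*0**2) = -32 - (-3 + 4*0) = -32 - (-3 + 0) = -32 - 1*(-3) = -32 + 3 = -29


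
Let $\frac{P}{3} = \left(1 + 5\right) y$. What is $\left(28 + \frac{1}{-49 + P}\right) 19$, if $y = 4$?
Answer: $\frac{12255}{23} \approx 532.83$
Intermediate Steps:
$P = 72$ ($P = 3 \left(1 + 5\right) 4 = 3 \cdot 6 \cdot 4 = 3 \cdot 24 = 72$)
$\left(28 + \frac{1}{-49 + P}\right) 19 = \left(28 + \frac{1}{-49 + 72}\right) 19 = \left(28 + \frac{1}{23}\right) 19 = \frac{645}{23} \cdot 19 = \frac{12255}{23}$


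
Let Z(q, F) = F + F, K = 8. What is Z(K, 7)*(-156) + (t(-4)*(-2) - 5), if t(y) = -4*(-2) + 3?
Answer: -2211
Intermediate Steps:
t(y) = 11 (t(y) = 8 + 3 = 11)
Z(q, F) = 2*F
Z(K, 7)*(-156) + (t(-4)*(-2) - 5) = (2*7)*(-156) + (11*(-2) - 5) = 14*(-156) + (-22 - 5) = -2184 - 27 = -2211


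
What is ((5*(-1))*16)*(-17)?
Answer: 1360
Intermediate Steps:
((5*(-1))*16)*(-17) = -5*16*(-17) = -80*(-17) = 1360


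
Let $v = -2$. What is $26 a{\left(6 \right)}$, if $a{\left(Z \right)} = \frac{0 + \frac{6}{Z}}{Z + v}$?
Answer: $\frac{13}{2} \approx 6.5$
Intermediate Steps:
$a{\left(Z \right)} = \frac{6}{Z \left(-2 + Z\right)}$ ($a{\left(Z \right)} = \frac{0 + \frac{6}{Z}}{Z - 2} = \frac{6 \frac{1}{Z}}{-2 + Z} = \frac{6}{Z \left(-2 + Z\right)}$)
$26 a{\left(6 \right)} = 26 \frac{6}{6 \left(-2 + 6\right)} = 26 \cdot 6 \cdot \frac{1}{6} \cdot \frac{1}{4} = 26 \cdot \frac{1}{4} = \frac{13}{2}$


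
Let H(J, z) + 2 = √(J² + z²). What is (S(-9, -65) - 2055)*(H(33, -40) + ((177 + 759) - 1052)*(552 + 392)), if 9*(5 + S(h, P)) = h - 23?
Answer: 677915144/3 - 18572*√2689/9 ≈ 2.2586e+8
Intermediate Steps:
S(h, P) = -68/9 + h/9 (S(h, P) = -5 + (h - 23)/9 = -5 + (-23 + h)/9 = -5 + (-23/9 + h/9) = -68/9 + h/9)
H(J, z) = -2 + √(J² + z²)
(S(-9, -65) - 2055)*(H(33, -40) + ((177 + 759) - 1052)*(552 + 392)) = ((-68/9 + (⅑)*(-9)) - 2055)*((-2 + √(33² + (-40)²)) + ((177 + 759) - 1052)*(552 + 392)) = ((-68/9 - 1) - 2055)*((-2 + √(1089 + 1600)) + (936 - 1052)*944) = (-77/9 - 2055)*((-2 + √2689) - 116*944) = -18572*((-2 + √2689) - 109504)/9 = -18572*(-109506 + √2689)/9 = 677915144/3 - 18572*√2689/9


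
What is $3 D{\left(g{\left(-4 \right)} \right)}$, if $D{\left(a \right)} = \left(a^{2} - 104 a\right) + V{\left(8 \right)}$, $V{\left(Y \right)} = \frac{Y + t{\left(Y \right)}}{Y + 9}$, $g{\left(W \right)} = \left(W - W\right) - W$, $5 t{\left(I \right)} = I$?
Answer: $- \frac{101856}{85} \approx -1198.3$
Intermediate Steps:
$t{\left(I \right)} = \frac{I}{5}$
$g{\left(W \right)} = - W$ ($g{\left(W \right)} = 0 - W = - W$)
$V{\left(Y \right)} = \frac{6 Y}{5 \left(9 + Y\right)}$ ($V{\left(Y \right)} = \frac{Y + \frac{Y}{5}}{Y + 9} = \frac{\frac{6}{5} Y}{9 + Y} = \frac{6 Y}{5 \left(9 + Y\right)}$)
$D{\left(a \right)} = \frac{48}{85} + a^{2} - 104 a$ ($D{\left(a \right)} = \left(a^{2} - 104 a\right) + \frac{6}{5} \cdot 8 \frac{1}{9 + 8} = \left(a^{2} - 104 a\right) + \frac{6}{5} \cdot 8 \cdot \frac{1}{17} = \left(a^{2} - 104 a\right) + \frac{48}{85} = \frac{48}{85} + a^{2} - 104 a$)
$3 D{\left(g{\left(-4 \right)} \right)} = 3 \left(\frac{48}{85} + \left(\left(-1\right) \left(-4\right)\right)^{2} - 104 \left(\left(-1\right) \left(-4\right)\right)\right) = 3 \left(\frac{48}{85} + 4^{2} - 416\right) = 3 \left(\frac{48}{85} + 16 - 416\right) = 3 \left(- \frac{33952}{85}\right) = - \frac{101856}{85}$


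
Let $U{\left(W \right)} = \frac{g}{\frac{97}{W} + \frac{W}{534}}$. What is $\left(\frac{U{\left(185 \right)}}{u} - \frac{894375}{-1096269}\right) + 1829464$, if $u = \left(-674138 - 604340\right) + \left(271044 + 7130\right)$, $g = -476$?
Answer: $\frac{1027255566023796813299}{561506051838386} \approx 1.8295 \cdot 10^{6}$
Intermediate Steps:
$u = -1000304$ ($u = -1278478 + 278174 = -1000304$)
$U{\left(W \right)} = - \frac{476}{\frac{97}{W} + \frac{W}{534}}$
$\left(\frac{U{\left(185 \right)}}{u} - \frac{894375}{-1096269}\right) + 1829464 = \left(\frac{\left(-254184\right) 185 \frac{1}{51798 + 185^{2}}}{-1000304} - \frac{894375}{-1096269}\right) + 1829464 = \left(\left(-254184\right) 185 \frac{1}{51798 + 34225} \left(- \frac{1}{1000304}\right) - - \frac{298125}{365423}\right) + 1829464 = \left(\left(-254184\right) 185 \cdot \frac{1}{86023} \left(- \frac{1}{1000304}\right) + \frac{298125}{365423}\right) + 1829464 = \left(\left(- \frac{6717720}{12289}\right) \left(- \frac{1}{1000304}\right) + \frac{298125}{365423}\right) + 1829464 = \left(\frac{839715}{1536591982} + \frac{298125}{365423}\right) + 1829464 = \frac{458403335808195}{561506051838386} + 1829464 = \frac{1027255566023796813299}{561506051838386}$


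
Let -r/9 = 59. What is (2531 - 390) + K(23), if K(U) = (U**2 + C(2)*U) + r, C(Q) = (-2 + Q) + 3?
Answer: 2208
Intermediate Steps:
r = -531 (r = -9*59 = -531)
C(Q) = 1 + Q
K(U) = -531 + U**2 + 3*U (K(U) = (U**2 + (1 + 2)*U) - 531 = (U**2 + 3*U) - 531 = -531 + U**2 + 3*U)
(2531 - 390) + K(23) = (2531 - 390) + (-531 + 23**2 + 3*23) = 2141 + (-531 + 529 + 69) = 2141 + 67 = 2208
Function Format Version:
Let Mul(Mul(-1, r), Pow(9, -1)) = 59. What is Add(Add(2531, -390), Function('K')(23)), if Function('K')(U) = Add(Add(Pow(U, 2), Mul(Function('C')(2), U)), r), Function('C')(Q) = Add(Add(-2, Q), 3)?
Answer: 2208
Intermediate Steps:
r = -531 (r = Mul(-9, 59) = -531)
Function('C')(Q) = Add(1, Q)
Function('K')(U) = Add(-531, Pow(U, 2), Mul(3, U)) (Function('K')(U) = Add(Add(Pow(U, 2), Mul(Add(1, 2), U)), -531) = Add(Add(Pow(U, 2), Mul(3, U)), -531) = Add(-531, Pow(U, 2), Mul(3, U)))
Add(Add(2531, -390), Function('K')(23)) = Add(Add(2531, -390), Add(-531, Pow(23, 2), Mul(3, 23))) = Add(2141, Add(-531, 529, 69)) = Add(2141, 67) = 2208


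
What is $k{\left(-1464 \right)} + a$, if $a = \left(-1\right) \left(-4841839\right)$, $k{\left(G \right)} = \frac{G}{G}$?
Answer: $4841840$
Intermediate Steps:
$k{\left(G \right)} = 1$
$a = 4841839$
$k{\left(-1464 \right)} + a = 1 + 4841839 = 4841840$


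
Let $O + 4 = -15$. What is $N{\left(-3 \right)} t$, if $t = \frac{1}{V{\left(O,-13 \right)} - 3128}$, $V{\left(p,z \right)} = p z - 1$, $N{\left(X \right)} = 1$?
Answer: $- \frac{1}{2882} \approx -0.00034698$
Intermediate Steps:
$O = -19$ ($O = -4 - 15 = -19$)
$V{\left(p,z \right)} = -1 + p z$
$t = - \frac{1}{2882}$ ($t = \frac{1}{\left(-1 - -247\right) - 3128} = \frac{1}{\left(-1 + 247\right) - 3128} = \frac{1}{246 - 3128} = \frac{1}{-2882} = - \frac{1}{2882} \approx -0.00034698$)
$N{\left(-3 \right)} t = 1 \left(- \frac{1}{2882}\right) = - \frac{1}{2882}$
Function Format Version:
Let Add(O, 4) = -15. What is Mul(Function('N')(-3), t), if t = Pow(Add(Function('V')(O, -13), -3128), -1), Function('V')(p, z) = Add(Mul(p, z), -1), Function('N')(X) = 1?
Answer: Rational(-1, 2882) ≈ -0.00034698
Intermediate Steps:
O = -19 (O = Add(-4, -15) = -19)
Function('V')(p, z) = Add(-1, Mul(p, z))
t = Rational(-1, 2882) (t = Pow(Add(Add(-1, Mul(-19, -13)), -3128), -1) = Pow(Add(Add(-1, 247), -3128), -1) = Pow(Add(246, -3128), -1) = Pow(-2882, -1) = Rational(-1, 2882) ≈ -0.00034698)
Mul(Function('N')(-3), t) = Mul(1, Rational(-1, 2882)) = Rational(-1, 2882)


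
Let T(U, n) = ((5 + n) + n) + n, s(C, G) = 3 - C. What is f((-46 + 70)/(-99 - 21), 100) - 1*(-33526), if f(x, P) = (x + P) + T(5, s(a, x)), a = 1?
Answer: 168184/5 ≈ 33637.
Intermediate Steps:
T(U, n) = 5 + 3*n (T(U, n) = (5 + 2*n) + n = 5 + 3*n)
f(x, P) = 11 + P + x (f(x, P) = (x + P) + (5 + 3*(3 - 1*1)) = (P + x) + (5 + 3*(3 - 1)) = (P + x) + (5 + 3*2) = (P + x) + (5 + 6) = (P + x) + 11 = 11 + P + x)
f((-46 + 70)/(-99 - 21), 100) - 1*(-33526) = (11 + 100 + (-46 + 70)/(-99 - 21)) - 1*(-33526) = (11 + 100 + 24/(-120)) + 33526 = (11 + 100 + 24*(-1/120)) + 33526 = (11 + 100 - 1/5) + 33526 = 554/5 + 33526 = 168184/5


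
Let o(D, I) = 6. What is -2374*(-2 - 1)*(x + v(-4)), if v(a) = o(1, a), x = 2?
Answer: 56976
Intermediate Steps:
v(a) = 6
-2374*(-2 - 1)*(x + v(-4)) = -2374*(-2 - 1)*(2 + 6) = -(-7122)*8 = -2374*(-24) = 56976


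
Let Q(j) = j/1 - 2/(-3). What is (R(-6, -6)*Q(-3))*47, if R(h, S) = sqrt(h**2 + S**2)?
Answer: -658*sqrt(2) ≈ -930.55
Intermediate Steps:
R(h, S) = sqrt(S**2 + h**2)
Q(j) = 2/3 + j (Q(j) = j*1 - 2*(-1/3) = j + 2/3 = 2/3 + j)
(R(-6, -6)*Q(-3))*47 = (sqrt((-6)**2 + (-6)**2)*(2/3 - 3))*47 = (sqrt(36 + 36)*(-7/3))*47 = (sqrt(72)*(-7/3))*47 = ((6*sqrt(2))*(-7/3))*47 = -14*sqrt(2)*47 = -658*sqrt(2)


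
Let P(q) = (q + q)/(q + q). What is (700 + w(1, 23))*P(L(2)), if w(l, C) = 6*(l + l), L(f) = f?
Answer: 712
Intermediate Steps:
w(l, C) = 12*l (w(l, C) = 6*(2*l) = 12*l)
P(q) = 1 (P(q) = (2*q)/((2*q)) = (2*q)*(1/(2*q)) = 1)
(700 + w(1, 23))*P(L(2)) = (700 + 12*1)*1 = (700 + 12)*1 = 712*1 = 712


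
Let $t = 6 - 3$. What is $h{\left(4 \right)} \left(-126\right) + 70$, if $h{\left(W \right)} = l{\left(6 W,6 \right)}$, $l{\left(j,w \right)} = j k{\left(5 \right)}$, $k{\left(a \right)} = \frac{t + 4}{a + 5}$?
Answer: $- \frac{10234}{5} \approx -2046.8$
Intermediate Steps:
$t = 3$ ($t = 6 - 3 = 3$)
$k{\left(a \right)} = \frac{7}{5 + a}$ ($k{\left(a \right)} = \frac{3 + 4}{a + 5} = \frac{7}{5 + a}$)
$l{\left(j,w \right)} = \frac{7 j}{10}$ ($l{\left(j,w \right)} = j \frac{7}{5 + 5} = j \frac{7}{10} = \frac{7 j}{10}$)
$h{\left(W \right)} = \frac{21 W}{5}$ ($h{\left(W \right)} = \frac{7 \cdot 6 W}{10} = \frac{21 W}{5}$)
$h{\left(4 \right)} \left(-126\right) + 70 = \frac{21}{5} \cdot 4 \left(-126\right) + 70 = \frac{84}{5} \left(-126\right) + 70 = - \frac{10584}{5} + 70 = - \frac{10234}{5}$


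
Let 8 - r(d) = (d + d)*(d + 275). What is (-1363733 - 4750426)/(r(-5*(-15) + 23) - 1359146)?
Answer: 6114159/1432246 ≈ 4.2689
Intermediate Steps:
r(d) = 8 - 2*d*(275 + d) (r(d) = 8 - (d + d)*(d + 275) = 8 - 2*d*(275 + d))
(-1363733 - 4750426)/(r(-5*(-15) + 23) - 1359146) = (-1363733 - 4750426)/((8 - 550*(-5*(-15) + 23) - 2*(-5*(-15) + 23)**2) - 1359146) = -6114159/((8 - 550*(75 + 23) - 2*(75 + 23)**2) - 1359146) = -6114159/((8 - 550*98 - 2*98**2) - 1359146) = -6114159/((8 - 53900 - 2*9604) - 1359146) = -6114159/((8 - 53900 - 19208) - 1359146) = -6114159/(-73100 - 1359146) = -6114159/(-1432246) = -6114159*(-1/1432246) = 6114159/1432246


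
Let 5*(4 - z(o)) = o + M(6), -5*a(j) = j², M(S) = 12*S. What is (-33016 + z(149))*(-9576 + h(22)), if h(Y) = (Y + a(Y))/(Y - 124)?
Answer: 23739144749/75 ≈ 3.1652e+8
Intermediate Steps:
a(j) = -j²/5
h(Y) = (Y - Y²/5)/(-124 + Y) (h(Y) = (Y - Y²/5)/(Y - 124) = (Y - Y²/5)/(-124 + Y))
z(o) = -52/5 - o/5 (z(o) = 4 - (o + 12*6)/5 = 4 - (o + 72)/5 = 4 - (72 + o)/5 = 4 + (-72/5 - o/5) = -52/5 - o/5)
(-33016 + z(149))*(-9576 + h(22)) = (-33016 + (-52/5 - ⅕*149))*(-9576 + (⅕)*22*(5 - 1*22)/(-124 + 22)) = (-33016 + (-52/5 - 149/5))*(-9576 + (⅕)*22*(5 - 22)/(-102)) = (-33016 - 201/5)*(-9576 + (⅕)*22*(-1/102)*(-17)) = -165281*(-9576 + 11/15)/5 = -165281/5*(-143629/15) = 23739144749/75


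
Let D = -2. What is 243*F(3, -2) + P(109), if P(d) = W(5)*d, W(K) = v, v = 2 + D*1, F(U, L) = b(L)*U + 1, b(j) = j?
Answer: -1215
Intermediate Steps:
F(U, L) = 1 + L*U (F(U, L) = L*U + 1 = 1 + L*U)
v = 0 (v = 2 - 2*1 = 2 - 2 = 0)
W(K) = 0
P(d) = 0 (P(d) = 0*d = 0)
243*F(3, -2) + P(109) = 243*(1 - 2*3) + 0 = 243*(1 - 6) + 0 = 243*(-5) + 0 = -1215 + 0 = -1215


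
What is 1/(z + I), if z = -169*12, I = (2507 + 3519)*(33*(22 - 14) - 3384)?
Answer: -1/18803148 ≈ -5.3183e-8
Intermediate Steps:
I = -18801120 (I = 6026*(33*8 - 3384) = 6026*(264 - 3384) = 6026*(-3120) = -18801120)
z = -2028
1/(z + I) = 1/(-2028 - 18801120) = 1/(-18803148) = -1/18803148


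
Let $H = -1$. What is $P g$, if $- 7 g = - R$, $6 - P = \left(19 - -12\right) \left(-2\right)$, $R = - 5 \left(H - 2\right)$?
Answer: $\frac{1020}{7} \approx 145.71$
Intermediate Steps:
$R = 15$ ($R = - 5 \left(-1 - 2\right) = \left(-5\right) \left(-3\right) = 15$)
$P = 68$ ($P = 6 - \left(19 - -12\right) \left(-2\right) = 6 - \left(19 + 12\right) \left(-2\right) = 6 - 31 \left(-2\right) = 6 - -62 = 6 + 62 = 68$)
$g = \frac{15}{7}$ ($g = - \frac{\left(-1\right) 15}{7} = \left(- \frac{1}{7}\right) \left(-15\right) = \frac{15}{7} \approx 2.1429$)
$P g = 68 \cdot \frac{15}{7} = \frac{1020}{7}$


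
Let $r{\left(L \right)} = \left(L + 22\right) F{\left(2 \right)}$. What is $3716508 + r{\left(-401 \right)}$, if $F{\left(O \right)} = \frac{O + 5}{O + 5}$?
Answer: $3716129$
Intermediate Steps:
$F{\left(O \right)} = 1$ ($F{\left(O \right)} = \frac{5 + O}{5 + O} = 1$)
$r{\left(L \right)} = 22 + L$ ($r{\left(L \right)} = \left(L + 22\right) 1 = \left(22 + L\right) 1 = 22 + L$)
$3716508 + r{\left(-401 \right)} = 3716508 + \left(22 - 401\right) = 3716508 - 379 = 3716129$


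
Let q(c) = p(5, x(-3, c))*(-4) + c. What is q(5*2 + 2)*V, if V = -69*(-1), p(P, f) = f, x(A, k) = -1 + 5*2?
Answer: -1656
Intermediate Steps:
x(A, k) = 9 (x(A, k) = -1 + 10 = 9)
q(c) = -36 + c (q(c) = 9*(-4) + c = -36 + c)
V = 69
q(5*2 + 2)*V = (-36 + (5*2 + 2))*69 = (-36 + (10 + 2))*69 = (-36 + 12)*69 = -24*69 = -1656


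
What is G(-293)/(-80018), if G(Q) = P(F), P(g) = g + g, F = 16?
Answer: -16/40009 ≈ -0.00039991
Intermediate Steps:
P(g) = 2*g
G(Q) = 32 (G(Q) = 2*16 = 32)
G(-293)/(-80018) = 32/(-80018) = 32*(-1/80018) = -16/40009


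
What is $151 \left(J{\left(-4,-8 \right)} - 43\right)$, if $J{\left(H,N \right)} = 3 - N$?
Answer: $-4832$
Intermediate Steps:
$151 \left(J{\left(-4,-8 \right)} - 43\right) = 151 \left(\left(3 - -8\right) - 43\right) = 151 \left(\left(3 + 8\right) - 43\right) = 151 \left(11 - 43\right) = 151 \left(-32\right) = -4832$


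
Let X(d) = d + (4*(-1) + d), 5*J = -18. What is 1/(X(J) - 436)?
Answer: -5/2236 ≈ -0.0022361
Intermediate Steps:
J = -18/5 (J = (1/5)*(-18) = -18/5 ≈ -3.6000)
X(d) = -4 + 2*d (X(d) = d + (-4 + d) = -4 + 2*d)
1/(X(J) - 436) = 1/((-4 + 2*(-18/5)) - 436) = 1/((-4 - 36/5) - 436) = 1/(-56/5 - 436) = 1/(-2236/5) = -5/2236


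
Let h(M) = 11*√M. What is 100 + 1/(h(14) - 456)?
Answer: 10311872/103121 - 11*√14/206242 ≈ 99.998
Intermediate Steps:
100 + 1/(h(14) - 456) = 100 + 1/(11*√14 - 456) = 100 + 1/(-456 + 11*√14)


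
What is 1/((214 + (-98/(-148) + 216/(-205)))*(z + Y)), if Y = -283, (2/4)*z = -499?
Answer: -15170/4151004921 ≈ -3.6545e-6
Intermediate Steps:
z = -998 (z = 2*(-499) = -998)
1/((214 + (-98/(-148) + 216/(-205)))*(z + Y)) = 1/((214 + (-98/(-148) + 216/(-205)))*(-998 - 283)) = 1/((214 + (-98*(-1/148) + 216*(-1/205)))*(-1281)) = 1/((214 + (49/74 - 216/205))*(-1281)) = 1/((214 - 5939/15170)*(-1281)) = 1/((3240441/15170)*(-1281)) = 1/(-4151004921/15170) = -15170/4151004921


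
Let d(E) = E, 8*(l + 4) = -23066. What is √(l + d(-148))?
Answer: 3*I*√1349/2 ≈ 55.093*I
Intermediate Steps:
l = -11549/4 (l = -4 + (⅛)*(-23066) = -4 - 11533/4 = -11549/4 ≈ -2887.3)
√(l + d(-148)) = √(-11549/4 - 148) = √(-12141/4) = 3*I*√1349/2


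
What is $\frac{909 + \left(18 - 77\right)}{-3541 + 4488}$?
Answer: $\frac{850}{947} \approx 0.89757$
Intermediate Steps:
$\frac{909 + \left(18 - 77\right)}{-3541 + 4488} = \frac{909 - 59}{947} = 850 \cdot \frac{1}{947} = \frac{850}{947}$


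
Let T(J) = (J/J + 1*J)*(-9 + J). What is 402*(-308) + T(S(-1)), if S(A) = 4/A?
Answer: -123777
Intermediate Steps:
T(J) = (1 + J)*(-9 + J)
402*(-308) + T(S(-1)) = 402*(-308) + (-9 + (4/(-1))² - 32/(-1)) = -123816 + (-9 + (4*(-1))² - 32*(-1)) = -123816 + (-9 + (-4)² - 8*(-4)) = -123816 + (-9 + 16 + 32) = -123816 + 39 = -123777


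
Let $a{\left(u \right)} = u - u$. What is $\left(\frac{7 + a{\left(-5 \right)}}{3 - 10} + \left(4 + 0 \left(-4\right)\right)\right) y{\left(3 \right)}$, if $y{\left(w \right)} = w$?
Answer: $9$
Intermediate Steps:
$a{\left(u \right)} = 0$
$\left(\frac{7 + a{\left(-5 \right)}}{3 - 10} + \left(4 + 0 \left(-4\right)\right)\right) y{\left(3 \right)} = \left(\frac{7 + 0}{3 - 10} + \left(4 + 0 \left(-4\right)\right)\right) 3 = \left(\frac{7}{-7} + \left(4 + 0\right)\right) 3 = \left(7 \left(- \frac{1}{7}\right) + 4\right) 3 = \left(-1 + 4\right) 3 = 3 \cdot 3 = 9$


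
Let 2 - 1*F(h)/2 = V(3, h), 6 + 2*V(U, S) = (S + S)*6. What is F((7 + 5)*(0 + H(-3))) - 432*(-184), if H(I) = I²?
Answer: 78202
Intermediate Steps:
V(U, S) = -3 + 6*S (V(U, S) = -3 + ((S + S)*6)/2 = -3 + ((2*S)*6)/2 = -3 + (12*S)/2 = -3 + 6*S)
F(h) = 10 - 12*h (F(h) = 4 - 2*(-3 + 6*h) = 4 + (6 - 12*h) = 10 - 12*h)
F((7 + 5)*(0 + H(-3))) - 432*(-184) = (10 - 12*(7 + 5)*(0 + (-3)²)) - 432*(-184) = (10 - 144*(0 + 9)) + 79488 = (10 - 144*9) + 79488 = (10 - 12*108) + 79488 = (10 - 1296) + 79488 = -1286 + 79488 = 78202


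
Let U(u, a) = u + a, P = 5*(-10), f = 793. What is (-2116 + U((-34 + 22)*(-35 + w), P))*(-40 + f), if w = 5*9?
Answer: -1721358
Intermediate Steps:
P = -50
w = 45
U(u, a) = a + u
(-2116 + U((-34 + 22)*(-35 + w), P))*(-40 + f) = (-2116 + (-50 + (-34 + 22)*(-35 + 45)))*(-40 + 793) = (-2116 + (-50 - 12*10))*753 = (-2116 + (-50 - 120))*753 = (-2116 - 170)*753 = -2286*753 = -1721358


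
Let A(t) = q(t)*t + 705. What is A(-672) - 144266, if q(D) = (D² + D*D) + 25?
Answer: -607089257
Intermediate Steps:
q(D) = 25 + 2*D² (q(D) = (D² + D²) + 25 = 2*D² + 25 = 25 + 2*D²)
A(t) = 705 + t*(25 + 2*t²) (A(t) = (25 + 2*t²)*t + 705 = t*(25 + 2*t²) + 705 = 705 + t*(25 + 2*t²))
A(-672) - 144266 = (705 - 672*(25 + 2*(-672)²)) - 144266 = (705 - 672*(25 + 2*451584)) - 144266 = (705 - 672*(25 + 903168)) - 144266 = (705 - 672*903193) - 144266 = (705 - 606945696) - 144266 = -606944991 - 144266 = -607089257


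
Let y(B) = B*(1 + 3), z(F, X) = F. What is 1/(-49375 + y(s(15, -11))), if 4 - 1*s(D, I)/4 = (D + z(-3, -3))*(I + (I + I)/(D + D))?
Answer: -5/235291 ≈ -2.1250e-5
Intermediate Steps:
s(D, I) = 16 - 4*(-3 + D)*(I + I/D) (s(D, I) = 16 - 4*(D - 3)*(I + (I + I)/(D + D)) = 16 - 4*(-3 + D)*(I + (2*I)/((2*D))) = 16 - 4*(-3 + D)*(I + (2*I)*(1/(2*D))) = 16 - 4*(-3 + D)*(I + I/D))
y(B) = 4*B (y(B) = B*4 = 4*B)
1/(-49375 + y(s(15, -11))) = 1/(-49375 + 4*(16 + 8*(-11) - 4*15*(-11) + 12*(-11)/15)) = 1/(-49375 + 4*(16 - 88 + 660 + 12*(-11)*(1/15))) = 1/(-49375 + 4*(16 - 88 + 660 - 44/5)) = 1/(-49375 + 4*(2896/5)) = 1/(-49375 + 11584/5) = 1/(-235291/5) = -5/235291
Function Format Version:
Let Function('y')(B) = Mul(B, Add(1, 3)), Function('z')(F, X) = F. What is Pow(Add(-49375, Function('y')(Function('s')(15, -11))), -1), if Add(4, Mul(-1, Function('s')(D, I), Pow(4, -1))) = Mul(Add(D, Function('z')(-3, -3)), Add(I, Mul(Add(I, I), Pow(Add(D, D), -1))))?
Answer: Rational(-5, 235291) ≈ -2.1250e-5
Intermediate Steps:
Function('s')(D, I) = Add(16, Mul(-4, Add(-3, D), Add(I, Mul(I, Pow(D, -1))))) (Function('s')(D, I) = Add(16, Mul(-4, Mul(Add(D, -3), Add(I, Mul(Add(I, I), Pow(Add(D, D), -1)))))) = Add(16, Mul(-4, Mul(Add(-3, D), Add(I, Mul(Mul(2, I), Pow(Mul(2, D), -1)))))) = Add(16, Mul(-4, Mul(Add(-3, D), Add(I, Mul(Mul(2, I), Mul(Rational(1, 2), Pow(D, -1))))))) = Add(16, Mul(-4, Mul(Add(-3, D), Add(I, Mul(I, Pow(D, -1)))))) = Add(16, Mul(-4, Add(-3, D), Add(I, Mul(I, Pow(D, -1))))))
Function('y')(B) = Mul(4, B) (Function('y')(B) = Mul(B, 4) = Mul(4, B))
Pow(Add(-49375, Function('y')(Function('s')(15, -11))), -1) = Pow(Add(-49375, Mul(4, Add(16, Mul(8, -11), Mul(-4, 15, -11), Mul(12, -11, Pow(15, -1))))), -1) = Pow(Add(-49375, Mul(4, Add(16, -88, 660, Mul(12, -11, Rational(1, 15))))), -1) = Pow(Add(-49375, Mul(4, Add(16, -88, 660, Rational(-44, 5)))), -1) = Pow(Add(-49375, Mul(4, Rational(2896, 5))), -1) = Pow(Add(-49375, Rational(11584, 5)), -1) = Pow(Rational(-235291, 5), -1) = Rational(-5, 235291)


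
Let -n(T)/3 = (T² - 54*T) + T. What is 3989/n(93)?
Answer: -3989/11160 ≈ -0.35744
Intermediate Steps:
n(T) = -3*T² + 159*T (n(T) = -3*((T² - 54*T) + T) = -3*(T² - 53*T) = -3*T² + 159*T)
3989/n(93) = 3989/((3*93*(53 - 1*93))) = 3989/((3*93*(53 - 93))) = 3989/((3*93*(-40))) = 3989/(-11160) = 3989*(-1/11160) = -3989/11160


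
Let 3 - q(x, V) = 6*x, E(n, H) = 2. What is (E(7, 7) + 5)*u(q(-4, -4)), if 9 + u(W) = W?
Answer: 126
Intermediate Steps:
q(x, V) = 3 - 6*x
u(W) = -9 + W
(E(7, 7) + 5)*u(q(-4, -4)) = (2 + 5)*(-9 + (3 - 6*(-4))) = 7*(-9 + (3 + 24)) = 7*(-9 + 27) = 7*18 = 126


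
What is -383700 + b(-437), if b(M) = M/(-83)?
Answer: -31846663/83 ≈ -3.8369e+5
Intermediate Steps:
b(M) = -M/83 (b(M) = M*(-1/83) = -M/83)
-383700 + b(-437) = -383700 - 1/83*(-437) = -383700 + 437/83 = -31846663/83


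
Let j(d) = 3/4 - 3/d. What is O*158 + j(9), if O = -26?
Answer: -49291/12 ≈ -4107.6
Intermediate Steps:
j(d) = ¾ - 3/d (j(d) = 3*(¼) - 3/d = ¾ - 3/d)
O*158 + j(9) = -26*158 + (¾ - 3/9) = -4108 + (¾ - 3*⅑) = -4108 + (¾ - ⅓) = -4108 + 5/12 = -49291/12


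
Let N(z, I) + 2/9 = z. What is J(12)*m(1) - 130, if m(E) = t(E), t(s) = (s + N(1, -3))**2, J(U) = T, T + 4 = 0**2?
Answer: -11554/81 ≈ -142.64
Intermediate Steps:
T = -4 (T = -4 + 0**2 = -4 + 0 = -4)
J(U) = -4
N(z, I) = -2/9 + z
t(s) = (7/9 + s)**2 (t(s) = (s + (-2/9 + 1))**2 = (s + 7/9)**2 = (7/9 + s)**2)
m(E) = (7 + 9*E)**2/81
J(12)*m(1) - 130 = -4*(7 + 9*1)**2/81 - 130 = -4*(7 + 9)**2/81 - 130 = -4*16**2/81 - 130 = -4*256/81 - 130 = -1024/81 - 130 = -11554/81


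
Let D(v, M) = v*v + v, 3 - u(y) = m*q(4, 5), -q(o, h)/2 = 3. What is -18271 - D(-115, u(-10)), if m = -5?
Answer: -31381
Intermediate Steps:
q(o, h) = -6 (q(o, h) = -2*3 = -6)
u(y) = -27 (u(y) = 3 - (-5)*(-6) = 3 - 1*30 = 3 - 30 = -27)
D(v, M) = v + v**2 (D(v, M) = v**2 + v = v + v**2)
-18271 - D(-115, u(-10)) = -18271 - (-115)*(1 - 115) = -18271 - (-115)*(-114) = -18271 - 1*13110 = -18271 - 13110 = -31381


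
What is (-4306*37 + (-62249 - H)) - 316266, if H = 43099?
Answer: -580936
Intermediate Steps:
(-4306*37 + (-62249 - H)) - 316266 = (-4306*37 + (-62249 - 1*43099)) - 316266 = (-159322 + (-62249 - 43099)) - 316266 = (-159322 - 105348) - 316266 = -264670 - 316266 = -580936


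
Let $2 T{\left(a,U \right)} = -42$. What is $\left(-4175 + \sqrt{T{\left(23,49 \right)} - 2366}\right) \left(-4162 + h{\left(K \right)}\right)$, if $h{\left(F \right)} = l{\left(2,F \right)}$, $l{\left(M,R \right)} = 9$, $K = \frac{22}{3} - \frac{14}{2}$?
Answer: $17338775 - 4153 i \sqrt{2387} \approx 1.7339 \cdot 10^{7} - 2.029 \cdot 10^{5} i$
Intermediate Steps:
$T{\left(a,U \right)} = -21$ ($T{\left(a,U \right)} = \frac{1}{2} \left(-42\right) = -21$)
$K = \frac{1}{3}$ ($K = 22 \cdot \frac{1}{3} - 7 = \frac{22}{3} - 7 = \frac{1}{3} \approx 0.33333$)
$h{\left(F \right)} = 9$
$\left(-4175 + \sqrt{T{\left(23,49 \right)} - 2366}\right) \left(-4162 + h{\left(K \right)}\right) = \left(-4175 + \sqrt{-21 - 2366}\right) \left(-4162 + 9\right) = \left(-4175 + \sqrt{-2387}\right) \left(-4153\right) = \left(-4175 + i \sqrt{2387}\right) \left(-4153\right) = 17338775 - 4153 i \sqrt{2387}$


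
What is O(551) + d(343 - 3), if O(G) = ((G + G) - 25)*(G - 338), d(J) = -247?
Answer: 229154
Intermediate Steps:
O(G) = (-338 + G)*(-25 + 2*G) (O(G) = (2*G - 25)*(-338 + G) = (-25 + 2*G)*(-338 + G) = (-338 + G)*(-25 + 2*G))
O(551) + d(343 - 3) = (8450 - 701*551 + 2*551**2) - 247 = (8450 - 386251 + 2*303601) - 247 = (8450 - 386251 + 607202) - 247 = 229401 - 247 = 229154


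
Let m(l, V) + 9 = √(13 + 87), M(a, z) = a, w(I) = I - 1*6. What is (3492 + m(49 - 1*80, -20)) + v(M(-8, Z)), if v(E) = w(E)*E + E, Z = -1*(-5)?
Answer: 3597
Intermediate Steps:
Z = 5
w(I) = -6 + I (w(I) = I - 6 = -6 + I)
v(E) = E + E*(-6 + E) (v(E) = (-6 + E)*E + E = E*(-6 + E) + E = E + E*(-6 + E))
m(l, V) = 1 (m(l, V) = -9 + √(13 + 87) = -9 + √100 = -9 + 10 = 1)
(3492 + m(49 - 1*80, -20)) + v(M(-8, Z)) = (3492 + 1) - 8*(-5 - 8) = 3493 - 8*(-13) = 3493 + 104 = 3597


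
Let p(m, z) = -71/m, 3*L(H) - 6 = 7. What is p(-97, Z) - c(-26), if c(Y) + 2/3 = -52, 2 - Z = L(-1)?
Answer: 15539/291 ≈ 53.399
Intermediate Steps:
L(H) = 13/3 (L(H) = 2 + (1/3)*7 = 2 + 7/3 = 13/3)
Z = -7/3 (Z = 2 - 1*13/3 = 2 - 13/3 = -7/3 ≈ -2.3333)
c(Y) = -158/3 (c(Y) = -2/3 - 52 = -158/3)
p(-97, Z) - c(-26) = -71/(-97) - 1*(-158/3) = -71*(-1/97) + 158/3 = 71/97 + 158/3 = 15539/291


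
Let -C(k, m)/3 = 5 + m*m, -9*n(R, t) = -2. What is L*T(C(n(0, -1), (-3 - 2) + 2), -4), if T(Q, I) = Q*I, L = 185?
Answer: 31080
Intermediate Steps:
n(R, t) = 2/9 (n(R, t) = -1/9*(-2) = 2/9)
C(k, m) = -15 - 3*m**2 (C(k, m) = -3*(5 + m*m) = -3*(5 + m**2) = -15 - 3*m**2)
T(Q, I) = I*Q
L*T(C(n(0, -1), (-3 - 2) + 2), -4) = 185*(-4*(-15 - 3*((-3 - 2) + 2)**2)) = 185*(-4*(-15 - 3*(-5 + 2)**2)) = 185*(-4*(-15 - 3*(-3)**2)) = 185*(-4*(-15 - 3*9)) = 185*(-4*(-15 - 27)) = 185*(-4*(-42)) = 185*168 = 31080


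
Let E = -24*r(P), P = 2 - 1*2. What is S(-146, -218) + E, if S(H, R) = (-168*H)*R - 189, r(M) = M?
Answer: -5347293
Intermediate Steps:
P = 0 (P = 2 - 2 = 0)
S(H, R) = -189 - 168*H*R (S(H, R) = -168*H*R - 189 = -189 - 168*H*R)
E = 0 (E = -24*0 = 0)
S(-146, -218) + E = (-189 - 168*(-146)*(-218)) + 0 = (-189 - 5347104) + 0 = -5347293 + 0 = -5347293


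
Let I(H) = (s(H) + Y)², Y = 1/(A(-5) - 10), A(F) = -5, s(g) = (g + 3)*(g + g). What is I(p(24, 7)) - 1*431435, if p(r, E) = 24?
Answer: 280801846/225 ≈ 1.2480e+6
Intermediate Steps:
s(g) = 2*g*(3 + g) (s(g) = (3 + g)*(2*g) = 2*g*(3 + g))
Y = -1/15 (Y = 1/(-5 - 10) = 1/(-15) = -1/15 ≈ -0.066667)
I(H) = (-1/15 + 2*H*(3 + H))² (I(H) = (2*H*(3 + H) - 1/15)² = (-1/15 + 2*H*(3 + H))²)
I(p(24, 7)) - 1*431435 = (-1 + 30*24*(3 + 24))²/225 - 1*431435 = (-1 + 30*24*27)²/225 - 431435 = (-1 + 19440)²/225 - 431435 = (1/225)*19439² - 431435 = (1/225)*377874721 - 431435 = 377874721/225 - 431435 = 280801846/225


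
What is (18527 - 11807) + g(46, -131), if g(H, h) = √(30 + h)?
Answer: 6720 + I*√101 ≈ 6720.0 + 10.05*I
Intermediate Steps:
(18527 - 11807) + g(46, -131) = (18527 - 11807) + √(30 - 131) = 6720 + √(-101) = 6720 + I*√101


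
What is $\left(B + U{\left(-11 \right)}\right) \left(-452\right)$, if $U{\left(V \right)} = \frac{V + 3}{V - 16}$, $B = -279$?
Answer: $\frac{3401300}{27} \approx 1.2597 \cdot 10^{5}$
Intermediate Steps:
$U{\left(V \right)} = \frac{3 + V}{-16 + V}$
$\left(B + U{\left(-11 \right)}\right) \left(-452\right) = \left(-279 + \frac{3 - 11}{-16 - 11}\right) \left(-452\right) = \left(-279 + \frac{1}{-27} \left(-8\right)\right) \left(-452\right) = \left(-279 - - \frac{8}{27}\right) \left(-452\right) = \left(-279 + \frac{8}{27}\right) \left(-452\right) = \left(- \frac{7525}{27}\right) \left(-452\right) = \frac{3401300}{27}$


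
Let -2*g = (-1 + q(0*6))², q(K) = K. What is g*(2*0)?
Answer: 0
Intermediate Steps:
g = -½ (g = -(-1 + 0*6)²/2 = -(-1 + 0)²/2 = -½*(-1)² = -½*1 = -½ ≈ -0.50000)
g*(2*0) = -0 = -½*0 = 0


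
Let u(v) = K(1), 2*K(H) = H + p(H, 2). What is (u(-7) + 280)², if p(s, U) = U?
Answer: 316969/4 ≈ 79242.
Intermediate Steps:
K(H) = 1 + H/2 (K(H) = (H + 2)/2 = (2 + H)/2 = 1 + H/2)
u(v) = 3/2 (u(v) = 1 + (½)*1 = 1 + ½ = 3/2)
(u(-7) + 280)² = (3/2 + 280)² = (563/2)² = 316969/4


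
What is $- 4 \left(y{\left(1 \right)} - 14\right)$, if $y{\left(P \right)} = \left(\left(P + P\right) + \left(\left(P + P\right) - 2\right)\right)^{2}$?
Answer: $40$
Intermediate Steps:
$y{\left(P \right)} = \left(-2 + 4 P\right)^{2}$ ($y{\left(P \right)} = \left(2 P + \left(2 P - 2\right)\right)^{2} = \left(2 P + \left(-2 + 2 P\right)\right)^{2} = \left(-2 + 4 P\right)^{2}$)
$- 4 \left(y{\left(1 \right)} - 14\right) = - 4 \left(4 \left(-1 + 2 \cdot 1\right)^{2} - 14\right) = - 4 \left(4 \left(-1 + 2\right)^{2} - 14\right) = - 4 \left(4 \cdot 1^{2} - 14\right) = - 4 \left(4 \cdot 1 - 14\right) = - 4 \left(4 - 14\right) = \left(-4\right) \left(-10\right) = 40$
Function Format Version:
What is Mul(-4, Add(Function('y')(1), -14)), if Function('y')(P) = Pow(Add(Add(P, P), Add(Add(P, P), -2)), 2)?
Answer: 40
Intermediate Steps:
Function('y')(P) = Pow(Add(-2, Mul(4, P)), 2) (Function('y')(P) = Pow(Add(Mul(2, P), Add(Mul(2, P), -2)), 2) = Pow(Add(Mul(2, P), Add(-2, Mul(2, P))), 2) = Pow(Add(-2, Mul(4, P)), 2))
Mul(-4, Add(Function('y')(1), -14)) = Mul(-4, Add(Mul(4, Pow(Add(-1, Mul(2, 1)), 2)), -14)) = Mul(-4, Add(Mul(4, Pow(Add(-1, 2), 2)), -14)) = Mul(-4, Add(Mul(4, Pow(1, 2)), -14)) = Mul(-4, Add(Mul(4, 1), -14)) = Mul(-4, Add(4, -14)) = Mul(-4, -10) = 40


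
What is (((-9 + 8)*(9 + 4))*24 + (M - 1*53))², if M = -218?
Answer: 339889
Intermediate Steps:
(((-9 + 8)*(9 + 4))*24 + (M - 1*53))² = (((-9 + 8)*(9 + 4))*24 + (-218 - 1*53))² = (-1*13*24 + (-218 - 53))² = (-13*24 - 271)² = (-312 - 271)² = (-583)² = 339889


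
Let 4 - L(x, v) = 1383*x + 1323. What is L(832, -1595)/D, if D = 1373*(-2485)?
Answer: 3245/9611 ≈ 0.33763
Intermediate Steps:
L(x, v) = -1319 - 1383*x (L(x, v) = 4 - (1383*x + 1323) = 4 - (1323 + 1383*x) = 4 + (-1323 - 1383*x) = -1319 - 1383*x)
D = -3411905
L(832, -1595)/D = (-1319 - 1383*832)/(-3411905) = (-1319 - 1150656)*(-1/3411905) = -1151975*(-1/3411905) = 3245/9611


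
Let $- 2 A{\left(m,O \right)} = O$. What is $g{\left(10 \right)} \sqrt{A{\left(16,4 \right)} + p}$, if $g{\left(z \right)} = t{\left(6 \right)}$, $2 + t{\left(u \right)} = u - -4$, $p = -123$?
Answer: $40 i \sqrt{5} \approx 89.443 i$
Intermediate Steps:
$A{\left(m,O \right)} = - \frac{O}{2}$
$t{\left(u \right)} = 2 + u$ ($t{\left(u \right)} = -2 + \left(u - -4\right) = -2 + \left(u + 4\right) = -2 + \left(4 + u\right) = 2 + u$)
$g{\left(z \right)} = 8$ ($g{\left(z \right)} = 2 + 6 = 8$)
$g{\left(10 \right)} \sqrt{A{\left(16,4 \right)} + p} = 8 \sqrt{\left(- \frac{1}{2}\right) 4 - 123} = 8 \sqrt{-2 - 123} = 8 \sqrt{-125} = 8 \cdot 5 i \sqrt{5} = 40 i \sqrt{5}$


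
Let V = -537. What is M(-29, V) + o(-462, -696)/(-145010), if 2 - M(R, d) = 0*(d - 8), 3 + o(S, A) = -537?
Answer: 29056/14501 ≈ 2.0037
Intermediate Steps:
o(S, A) = -540 (o(S, A) = -3 - 537 = -540)
M(R, d) = 2 (M(R, d) = 2 - 0*(d - 8) = 2 - 0*(-8 + d) = 2 - 1*0 = 2 + 0 = 2)
M(-29, V) + o(-462, -696)/(-145010) = 2 - 540/(-145010) = 2 - 540*(-1/145010) = 2 + 54/14501 = 29056/14501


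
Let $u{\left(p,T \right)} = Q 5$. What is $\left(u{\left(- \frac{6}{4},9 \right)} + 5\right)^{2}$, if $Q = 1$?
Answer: $100$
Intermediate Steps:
$u{\left(p,T \right)} = 5$ ($u{\left(p,T \right)} = 1 \cdot 5 = 5$)
$\left(u{\left(- \frac{6}{4},9 \right)} + 5\right)^{2} = \left(5 + 5\right)^{2} = 10^{2} = 100$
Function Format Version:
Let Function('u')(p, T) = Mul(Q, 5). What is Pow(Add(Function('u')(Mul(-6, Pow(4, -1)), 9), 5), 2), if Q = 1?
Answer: 100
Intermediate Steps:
Function('u')(p, T) = 5 (Function('u')(p, T) = Mul(1, 5) = 5)
Pow(Add(Function('u')(Mul(-6, Pow(4, -1)), 9), 5), 2) = Pow(Add(5, 5), 2) = Pow(10, 2) = 100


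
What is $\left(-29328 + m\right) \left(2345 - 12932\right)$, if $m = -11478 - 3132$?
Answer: $465171606$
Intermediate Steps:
$m = -14610$
$\left(-29328 + m\right) \left(2345 - 12932\right) = \left(-29328 - 14610\right) \left(2345 - 12932\right) = \left(-43938\right) \left(-10587\right) = 465171606$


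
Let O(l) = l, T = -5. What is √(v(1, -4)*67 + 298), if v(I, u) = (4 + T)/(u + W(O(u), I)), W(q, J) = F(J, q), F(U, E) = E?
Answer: √4902/4 ≈ 17.504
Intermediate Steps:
W(q, J) = q
v(I, u) = -1/(2*u) (v(I, u) = (4 - 5)/(u + u) = -1/(2*u))
√(v(1, -4)*67 + 298) = √(-½/(-4)*67 + 298) = √(-½*(-¼)*67 + 298) = √((⅛)*67 + 298) = √(67/8 + 298) = √(2451/8) = √4902/4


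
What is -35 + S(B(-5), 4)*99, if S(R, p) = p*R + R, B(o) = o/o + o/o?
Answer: 955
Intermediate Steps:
B(o) = 2 (B(o) = 1 + 1 = 2)
S(R, p) = R + R*p (S(R, p) = R*p + R = R + R*p)
-35 + S(B(-5), 4)*99 = -35 + (2*(1 + 4))*99 = -35 + (2*5)*99 = -35 + 10*99 = -35 + 990 = 955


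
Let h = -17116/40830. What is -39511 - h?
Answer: -806608507/20415 ≈ -39511.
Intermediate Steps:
h = -8558/20415 (h = -17116*1/40830 = -8558/20415 ≈ -0.41920)
-39511 - h = -39511 - 1*(-8558/20415) = -39511 + 8558/20415 = -806608507/20415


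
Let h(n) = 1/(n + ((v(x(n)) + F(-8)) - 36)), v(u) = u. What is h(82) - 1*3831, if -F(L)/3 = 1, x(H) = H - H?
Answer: -164732/43 ≈ -3831.0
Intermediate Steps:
x(H) = 0
F(L) = -3 (F(L) = -3*1 = -3)
h(n) = 1/(-39 + n) (h(n) = 1/(n + ((0 - 3) - 36)) = 1/(n + (-3 - 36)) = 1/(n - 39) = 1/(-39 + n))
h(82) - 1*3831 = 1/(-39 + 82) - 1*3831 = 1/43 - 3831 = -164732/43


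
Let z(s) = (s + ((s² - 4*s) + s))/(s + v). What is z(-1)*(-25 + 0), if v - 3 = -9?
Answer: 75/7 ≈ 10.714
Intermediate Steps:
v = -6 (v = 3 - 9 = -6)
z(s) = (s² - 2*s)/(-6 + s) (z(s) = (s + ((s² - 4*s) + s))/(s - 6) = (s + (s² - 3*s))/(-6 + s) = (s² - 2*s)/(-6 + s))
z(-1)*(-25 + 0) = (-(-2 - 1)/(-6 - 1))*(-25 + 0) = -1*(-3)/(-7)*(-25) = -1*(-⅐)*(-3)*(-25) = -3/7*(-25) = 75/7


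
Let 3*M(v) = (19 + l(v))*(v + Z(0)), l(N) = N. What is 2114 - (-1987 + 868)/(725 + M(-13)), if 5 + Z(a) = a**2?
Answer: 1457665/689 ≈ 2115.6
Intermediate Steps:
Z(a) = -5 + a**2
M(v) = (-5 + v)*(19 + v)/3 (M(v) = ((19 + v)*(v + (-5 + 0**2)))/3 = ((19 + v)*(v + (-5 + 0)))/3 = ((19 + v)*(v - 5))/3 = ((19 + v)*(-5 + v))/3 = ((-5 + v)*(19 + v))/3 = (-5 + v)*(19 + v)/3)
2114 - (-1987 + 868)/(725 + M(-13)) = 2114 - (-1987 + 868)/(725 + (-95/3 + (1/3)*(-13)**2 + (14/3)*(-13))) = 2114 - (-1119)/(725 + (-95/3 + (1/3)*169 - 182/3)) = 2114 - (-1119)/(725 + (-95/3 + 169/3 - 182/3)) = 2114 - (-1119)/(725 - 36) = 2114 - (-1119)/689 = 2114 - 1*(-1119/689) = 2114 + 1119/689 = 1457665/689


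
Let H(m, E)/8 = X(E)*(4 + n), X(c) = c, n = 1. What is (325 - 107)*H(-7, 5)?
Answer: 43600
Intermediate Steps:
H(m, E) = 40*E (H(m, E) = 8*(E*(4 + 1)) = 8*(E*5) = 8*(5*E) = 40*E)
(325 - 107)*H(-7, 5) = (325 - 107)*(40*5) = 218*200 = 43600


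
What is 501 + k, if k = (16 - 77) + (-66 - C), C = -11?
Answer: 385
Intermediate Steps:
k = -116 (k = (16 - 77) + (-66 - 1*(-11)) = -61 + (-66 + 11) = -61 - 55 = -116)
501 + k = 501 - 116 = 385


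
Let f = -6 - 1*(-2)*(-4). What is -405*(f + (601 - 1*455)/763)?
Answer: 4267080/763 ≈ 5592.5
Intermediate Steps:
f = -14 (f = -6 + 2*(-4) = -6 - 8 = -14)
-405*(f + (601 - 1*455)/763) = -405*(-14 + (601 - 1*455)/763) = -405*(-14 + (601 - 455)*(1/763)) = -405*(-14 + 146*(1/763)) = -405*(-14 + 146/763) = -405*(-10536/763) = 4267080/763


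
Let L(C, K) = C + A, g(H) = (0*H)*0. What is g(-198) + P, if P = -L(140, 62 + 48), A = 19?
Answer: -159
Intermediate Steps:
g(H) = 0 (g(H) = 0*0 = 0)
L(C, K) = 19 + C (L(C, K) = C + 19 = 19 + C)
P = -159 (P = -(19 + 140) = -1*159 = -159)
g(-198) + P = 0 - 159 = -159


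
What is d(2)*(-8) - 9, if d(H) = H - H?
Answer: -9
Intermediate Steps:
d(H) = 0
d(2)*(-8) - 9 = 0*(-8) - 9 = 0 - 9 = -9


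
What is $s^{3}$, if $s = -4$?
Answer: $-64$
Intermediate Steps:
$s^{3} = \left(-4\right)^{3} = -64$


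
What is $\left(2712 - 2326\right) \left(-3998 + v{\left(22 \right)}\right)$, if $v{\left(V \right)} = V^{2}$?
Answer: $-1356404$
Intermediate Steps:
$\left(2712 - 2326\right) \left(-3998 + v{\left(22 \right)}\right) = \left(2712 - 2326\right) \left(-3998 + 22^{2}\right) = 386 \left(-3998 + 484\right) = 386 \left(-3514\right) = -1356404$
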